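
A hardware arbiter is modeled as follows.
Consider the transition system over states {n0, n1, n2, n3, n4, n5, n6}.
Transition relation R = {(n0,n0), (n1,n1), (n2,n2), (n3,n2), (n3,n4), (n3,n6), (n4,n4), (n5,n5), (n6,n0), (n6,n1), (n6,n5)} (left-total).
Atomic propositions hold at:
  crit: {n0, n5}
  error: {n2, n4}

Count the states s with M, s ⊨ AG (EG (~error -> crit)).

Sat(~error) = {n0, n1, n3, n5, n6}
Sat(~error -> crit) = {n0, n2, n4, n5}
EG (~error -> crit): greatest fixpoint, start Z0 = {n0, n2, n4, n5}, keep only states in Sat with some successor in Z. Already a fixed point.
Sat(EG (~error -> crit)) = {n0, n2, n4, n5}
AG (EG (~error -> crit)): greatest fixpoint, start Z0 = {n0, n2, n4, n5}, keep only states in Sat with every successor in Z. Already a fixed point.
Sat(AG (EG (~error -> crit))) = {n0, n2, n4, n5}
|Sat(AG (EG (~error -> crit)))| = |{n0, n2, n4, n5}| = 4.

4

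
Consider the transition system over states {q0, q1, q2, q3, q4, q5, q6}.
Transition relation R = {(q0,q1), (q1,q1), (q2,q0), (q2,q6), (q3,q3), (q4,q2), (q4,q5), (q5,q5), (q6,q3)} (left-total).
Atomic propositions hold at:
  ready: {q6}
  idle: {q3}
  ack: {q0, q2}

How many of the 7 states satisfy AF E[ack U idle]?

E[ack U idle]: least fixpoint, start Z0 = Sat(idle) = {q3}, add states in Sat(ack) with some successor in Z. Already a fixed point.
Sat(E[ack U idle]) = {q3}
AF E[ack U idle]: least fixpoint, start Z0 = {q3}, add states with every successor in Z. Z1 = {q3, q6}; fixed.
Sat(AF E[ack U idle]) = {q3, q6}
|Sat(AF E[ack U idle])| = |{q3, q6}| = 2.

2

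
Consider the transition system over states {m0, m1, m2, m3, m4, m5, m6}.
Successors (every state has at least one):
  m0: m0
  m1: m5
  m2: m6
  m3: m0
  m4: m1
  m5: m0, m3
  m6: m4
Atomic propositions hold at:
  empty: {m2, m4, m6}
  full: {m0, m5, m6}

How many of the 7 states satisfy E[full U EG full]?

2

EG full: greatest fixpoint, start Z0 = {m0, m5, m6}, keep only states in Sat with some successor in Z. Z1 = {m0, m5}; fixed.
Sat(EG full) = {m0, m5}
E[full U EG full]: least fixpoint, start Z0 = Sat(EG full) = {m0, m5}, add states in Sat(full) with some successor in Z. Already a fixed point.
Sat(E[full U EG full]) = {m0, m5}
|Sat(E[full U EG full])| = |{m0, m5}| = 2.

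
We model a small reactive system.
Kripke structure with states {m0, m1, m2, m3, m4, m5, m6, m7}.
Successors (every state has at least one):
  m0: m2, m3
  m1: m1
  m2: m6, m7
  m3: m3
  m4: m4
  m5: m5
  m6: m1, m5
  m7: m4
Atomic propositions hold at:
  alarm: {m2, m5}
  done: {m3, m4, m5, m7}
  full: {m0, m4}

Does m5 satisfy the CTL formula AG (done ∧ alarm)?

Sat(done ∧ alarm) = {m5}
AG (done ∧ alarm): greatest fixpoint, start Z0 = {m5}, keep only states in Sat with every successor in Z. Already a fixed point.
Sat(AG (done ∧ alarm)) = {m5}
m5 ∈ Sat(AG (done ∧ alarm)) = {m5}, so the formula holds at m5.

Yes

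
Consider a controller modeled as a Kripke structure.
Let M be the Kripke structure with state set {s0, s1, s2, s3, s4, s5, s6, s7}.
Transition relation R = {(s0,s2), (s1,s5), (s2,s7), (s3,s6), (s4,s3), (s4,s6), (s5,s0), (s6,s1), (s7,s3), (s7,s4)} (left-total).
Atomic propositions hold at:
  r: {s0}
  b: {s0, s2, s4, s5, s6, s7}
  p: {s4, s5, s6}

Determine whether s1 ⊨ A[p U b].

A[p U b]: least fixpoint, start Z0 = Sat(b) = {s0, s2, s4, s5, s6, s7}, add states in Sat(p) with every successor in Z. Already a fixed point.
Sat(A[p U b]) = {s0, s2, s4, s5, s6, s7}
s1 ∉ Sat(A[p U b]) = {s0, s2, s4, s5, s6, s7}, so the formula does not hold at s1.

No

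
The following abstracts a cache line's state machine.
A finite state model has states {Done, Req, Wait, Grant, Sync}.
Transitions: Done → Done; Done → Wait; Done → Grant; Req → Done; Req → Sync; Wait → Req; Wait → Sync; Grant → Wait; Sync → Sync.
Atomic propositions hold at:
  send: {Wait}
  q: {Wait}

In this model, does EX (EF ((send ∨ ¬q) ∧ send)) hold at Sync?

Sat(¬q) = {Done, Req, Grant, Sync}
Sat(send ∨ ¬q) = {Done, Req, Wait, Grant, Sync}
Sat((send ∨ ¬q) ∧ send) = {Wait}
EF ((send ∨ ¬q) ∧ send): least fixpoint, start Z0 = {Wait}, add states with some successor in Z. Z1 = {Done, Wait, Grant}; Z2 = {Done, Req, Wait, Grant}; fixed.
Sat(EF ((send ∨ ¬q) ∧ send)) = {Done, Req, Wait, Grant}
Sat(EX (EF ((send ∨ ¬q) ∧ send))) = {s : some successor in {Done, Req, Wait, Grant}} = {Done, Req, Wait, Grant}
Sync ∉ Sat(EX (EF ((send ∨ ¬q) ∧ send))) = {Done, Req, Wait, Grant}, so the formula does not hold at Sync.

No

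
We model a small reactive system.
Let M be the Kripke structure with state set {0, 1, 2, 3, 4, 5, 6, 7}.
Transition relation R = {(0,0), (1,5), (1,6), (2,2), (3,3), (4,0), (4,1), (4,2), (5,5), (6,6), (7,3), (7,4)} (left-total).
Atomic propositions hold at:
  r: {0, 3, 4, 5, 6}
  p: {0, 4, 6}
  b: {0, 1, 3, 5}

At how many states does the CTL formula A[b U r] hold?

A[b U r]: least fixpoint, start Z0 = Sat(r) = {0, 3, 4, 5, 6}, add states in Sat(b) with every successor in Z. Z1 = {0, 1, 3, 4, 5, 6}; fixed.
Sat(A[b U r]) = {0, 1, 3, 4, 5, 6}
|Sat(A[b U r])| = |{0, 1, 3, 4, 5, 6}| = 6.

6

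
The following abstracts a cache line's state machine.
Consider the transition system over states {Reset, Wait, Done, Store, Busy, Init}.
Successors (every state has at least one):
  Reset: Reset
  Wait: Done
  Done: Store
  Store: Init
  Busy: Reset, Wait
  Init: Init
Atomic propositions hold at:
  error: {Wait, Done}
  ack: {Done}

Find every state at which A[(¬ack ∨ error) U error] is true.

Sat(¬ack) = {Reset, Wait, Store, Busy, Init}
Sat(¬ack ∨ error) = {Reset, Wait, Done, Store, Busy, Init}
A[(¬ack ∨ error) U error]: least fixpoint, start Z0 = Sat(error) = {Wait, Done}, add states in Sat(¬ack ∨ error) with every successor in Z. Already a fixed point.
Sat(A[(¬ack ∨ error) U error]) = {Wait, Done}

{Wait, Done}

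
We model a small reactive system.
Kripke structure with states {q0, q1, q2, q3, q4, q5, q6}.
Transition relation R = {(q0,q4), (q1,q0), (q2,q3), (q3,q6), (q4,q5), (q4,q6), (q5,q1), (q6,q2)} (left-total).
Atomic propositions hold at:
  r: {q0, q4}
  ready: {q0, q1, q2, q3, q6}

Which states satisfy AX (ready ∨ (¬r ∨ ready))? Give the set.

{q1, q2, q3, q4, q5, q6}

Sat(¬r) = {q1, q2, q3, q5, q6}
Sat(¬r ∨ ready) = {q0, q1, q2, q3, q5, q6}
Sat(ready ∨ (¬r ∨ ready)) = {q0, q1, q2, q3, q5, q6}
Sat(AX (ready ∨ (¬r ∨ ready))) = {s : every successor in {q0, q1, q2, q3, q5, q6}} = {q1, q2, q3, q4, q5, q6}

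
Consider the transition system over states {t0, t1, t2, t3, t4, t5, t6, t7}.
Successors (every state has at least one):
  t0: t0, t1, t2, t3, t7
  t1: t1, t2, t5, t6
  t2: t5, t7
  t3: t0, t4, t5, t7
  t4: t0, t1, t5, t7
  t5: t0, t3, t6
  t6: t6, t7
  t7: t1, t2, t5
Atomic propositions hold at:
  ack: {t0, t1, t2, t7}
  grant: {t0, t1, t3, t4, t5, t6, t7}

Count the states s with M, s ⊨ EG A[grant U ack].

4

A[grant U ack]: least fixpoint, start Z0 = Sat(ack) = {t0, t1, t2, t7}, add states in Sat(grant) with every successor in Z. Already a fixed point.
Sat(A[grant U ack]) = {t0, t1, t2, t7}
EG A[grant U ack]: greatest fixpoint, start Z0 = {t0, t1, t2, t7}, keep only states in Sat with some successor in Z. Already a fixed point.
Sat(EG A[grant U ack]) = {t0, t1, t2, t7}
|Sat(EG A[grant U ack])| = |{t0, t1, t2, t7}| = 4.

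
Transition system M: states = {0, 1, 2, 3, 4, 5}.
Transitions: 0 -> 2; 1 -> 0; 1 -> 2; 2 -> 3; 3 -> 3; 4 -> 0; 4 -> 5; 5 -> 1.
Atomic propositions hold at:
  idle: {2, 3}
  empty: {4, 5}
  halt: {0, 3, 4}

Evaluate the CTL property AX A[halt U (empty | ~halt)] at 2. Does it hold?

No

Sat(~halt) = {1, 2, 5}
Sat(empty | ~halt) = {1, 2, 4, 5}
A[halt U (empty | ~halt)]: least fixpoint, start Z0 = Sat((empty | ~halt)) = {1, 2, 4, 5}, add states in Sat(halt) with every successor in Z. Z1 = {0, 1, 2, 4, 5}; fixed.
Sat(A[halt U (empty | ~halt)]) = {0, 1, 2, 4, 5}
Sat(AX A[halt U (empty | ~halt)]) = {s : every successor in {0, 1, 2, 4, 5}} = {0, 1, 4, 5}
2 ∉ Sat(AX A[halt U (empty | ~halt)]) = {0, 1, 4, 5}, so the formula does not hold at 2.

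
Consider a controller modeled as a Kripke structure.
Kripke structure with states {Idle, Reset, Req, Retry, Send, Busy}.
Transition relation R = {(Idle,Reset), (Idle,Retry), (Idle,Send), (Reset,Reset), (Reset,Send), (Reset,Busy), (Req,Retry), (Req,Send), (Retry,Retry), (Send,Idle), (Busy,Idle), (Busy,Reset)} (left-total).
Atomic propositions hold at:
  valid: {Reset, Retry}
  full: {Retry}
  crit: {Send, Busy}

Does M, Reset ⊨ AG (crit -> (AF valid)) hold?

AF valid: least fixpoint, start Z0 = {Reset, Retry}, add states with every successor in Z. Already a fixed point.
Sat(AF valid) = {Reset, Retry}
Sat(crit -> (AF valid)) = {Idle, Reset, Req, Retry}
AG (crit -> (AF valid)): greatest fixpoint, start Z0 = {Idle, Reset, Req, Retry}, keep only states in Sat with every successor in Z. Z1 = {Retry}; fixed.
Sat(AG (crit -> (AF valid))) = {Retry}
Reset ∉ Sat(AG (crit -> (AF valid))) = {Retry}, so the formula does not hold at Reset.

No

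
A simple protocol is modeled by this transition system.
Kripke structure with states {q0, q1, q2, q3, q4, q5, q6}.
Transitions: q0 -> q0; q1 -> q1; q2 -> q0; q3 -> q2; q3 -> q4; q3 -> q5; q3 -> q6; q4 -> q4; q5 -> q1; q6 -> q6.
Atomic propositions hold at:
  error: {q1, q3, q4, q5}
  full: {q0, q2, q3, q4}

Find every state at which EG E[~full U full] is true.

Sat(~full) = {q1, q5, q6}
E[~full U full]: least fixpoint, start Z0 = Sat(full) = {q0, q2, q3, q4}, add states in Sat(~full) with some successor in Z. Already a fixed point.
Sat(E[~full U full]) = {q0, q2, q3, q4}
EG E[~full U full]: greatest fixpoint, start Z0 = {q0, q2, q3, q4}, keep only states in Sat with some successor in Z. Already a fixed point.
Sat(EG E[~full U full]) = {q0, q2, q3, q4}

{q0, q2, q3, q4}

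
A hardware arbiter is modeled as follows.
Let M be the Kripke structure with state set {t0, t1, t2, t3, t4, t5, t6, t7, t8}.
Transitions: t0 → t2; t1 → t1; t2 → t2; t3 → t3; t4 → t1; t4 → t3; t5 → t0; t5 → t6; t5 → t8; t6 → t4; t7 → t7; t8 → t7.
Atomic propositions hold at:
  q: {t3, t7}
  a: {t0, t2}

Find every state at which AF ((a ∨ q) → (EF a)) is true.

{t0, t1, t2, t4, t5, t6, t8}

Sat(a ∨ q) = {t0, t2, t3, t7}
EF a: least fixpoint, start Z0 = {t0, t2}, add states with some successor in Z. Z1 = {t0, t2, t5}; fixed.
Sat(EF a) = {t0, t2, t5}
Sat((a ∨ q) → (EF a)) = {t0, t1, t2, t4, t5, t6, t8}
AF ((a ∨ q) → (EF a)): least fixpoint, start Z0 = {t0, t1, t2, t4, t5, t6, t8}, add states with every successor in Z. Already a fixed point.
Sat(AF ((a ∨ q) → (EF a))) = {t0, t1, t2, t4, t5, t6, t8}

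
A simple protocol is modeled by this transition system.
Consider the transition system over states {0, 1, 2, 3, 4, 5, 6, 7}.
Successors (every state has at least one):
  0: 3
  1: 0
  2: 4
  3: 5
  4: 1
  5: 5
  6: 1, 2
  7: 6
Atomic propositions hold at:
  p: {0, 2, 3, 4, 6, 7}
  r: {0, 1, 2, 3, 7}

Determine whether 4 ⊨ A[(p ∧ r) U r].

Sat(p ∧ r) = {0, 2, 3, 7}
A[(p ∧ r) U r]: least fixpoint, start Z0 = Sat(r) = {0, 1, 2, 3, 7}, add states in Sat(p ∧ r) with every successor in Z. Already a fixed point.
Sat(A[(p ∧ r) U r]) = {0, 1, 2, 3, 7}
4 ∉ Sat(A[(p ∧ r) U r]) = {0, 1, 2, 3, 7}, so the formula does not hold at 4.

No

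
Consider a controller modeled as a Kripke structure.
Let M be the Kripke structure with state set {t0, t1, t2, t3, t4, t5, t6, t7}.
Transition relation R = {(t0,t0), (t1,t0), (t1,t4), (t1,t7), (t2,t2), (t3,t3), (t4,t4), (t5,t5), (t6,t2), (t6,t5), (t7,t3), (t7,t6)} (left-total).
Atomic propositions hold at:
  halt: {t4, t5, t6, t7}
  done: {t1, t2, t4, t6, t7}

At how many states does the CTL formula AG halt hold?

AG halt: greatest fixpoint, start Z0 = {t4, t5, t6, t7}, keep only states in Sat with every successor in Z. Z1 = {t4, t5}; fixed.
Sat(AG halt) = {t4, t5}
|Sat(AG halt)| = |{t4, t5}| = 2.

2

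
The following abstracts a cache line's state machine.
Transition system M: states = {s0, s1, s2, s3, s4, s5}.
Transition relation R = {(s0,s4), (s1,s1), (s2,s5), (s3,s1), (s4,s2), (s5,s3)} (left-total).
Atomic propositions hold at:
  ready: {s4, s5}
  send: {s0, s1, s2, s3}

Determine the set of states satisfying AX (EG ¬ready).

{s1, s3, s5}

Sat(¬ready) = {s0, s1, s2, s3}
EG ¬ready: greatest fixpoint, start Z0 = {s0, s1, s2, s3}, keep only states in Sat with some successor in Z. Z1 = {s1, s3}; fixed.
Sat(EG ¬ready) = {s1, s3}
Sat(AX (EG ¬ready)) = {s : every successor in {s1, s3}} = {s1, s3, s5}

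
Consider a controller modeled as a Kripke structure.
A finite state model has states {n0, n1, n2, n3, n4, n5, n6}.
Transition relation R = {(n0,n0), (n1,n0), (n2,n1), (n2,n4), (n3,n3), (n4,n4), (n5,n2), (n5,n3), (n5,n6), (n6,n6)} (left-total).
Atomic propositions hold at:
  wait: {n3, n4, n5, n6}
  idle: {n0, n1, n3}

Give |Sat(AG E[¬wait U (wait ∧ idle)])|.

Sat(¬wait) = {n0, n1, n2}
Sat(wait ∧ idle) = {n3}
E[¬wait U (wait ∧ idle)]: least fixpoint, start Z0 = Sat((wait ∧ idle)) = {n3}, add states in Sat(¬wait) with some successor in Z. Already a fixed point.
Sat(E[¬wait U (wait ∧ idle)]) = {n3}
AG E[¬wait U (wait ∧ idle)]: greatest fixpoint, start Z0 = {n3}, keep only states in Sat with every successor in Z. Already a fixed point.
Sat(AG E[¬wait U (wait ∧ idle)]) = {n3}
|Sat(AG E[¬wait U (wait ∧ idle)])| = |{n3}| = 1.

1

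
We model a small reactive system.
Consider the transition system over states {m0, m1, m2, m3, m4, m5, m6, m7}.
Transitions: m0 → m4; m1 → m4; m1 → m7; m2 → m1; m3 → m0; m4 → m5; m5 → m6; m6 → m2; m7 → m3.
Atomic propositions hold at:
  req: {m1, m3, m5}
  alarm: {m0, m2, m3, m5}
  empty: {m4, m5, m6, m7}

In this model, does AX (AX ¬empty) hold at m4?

No

Sat(¬empty) = {m0, m1, m2, m3}
Sat(AX ¬empty) = {s : every successor in {m0, m1, m2, m3}} = {m2, m3, m6, m7}
Sat(AX (AX ¬empty)) = {s : every successor in {m2, m3, m6, m7}} = {m5, m6, m7}
m4 ∉ Sat(AX (AX ¬empty)) = {m5, m6, m7}, so the formula does not hold at m4.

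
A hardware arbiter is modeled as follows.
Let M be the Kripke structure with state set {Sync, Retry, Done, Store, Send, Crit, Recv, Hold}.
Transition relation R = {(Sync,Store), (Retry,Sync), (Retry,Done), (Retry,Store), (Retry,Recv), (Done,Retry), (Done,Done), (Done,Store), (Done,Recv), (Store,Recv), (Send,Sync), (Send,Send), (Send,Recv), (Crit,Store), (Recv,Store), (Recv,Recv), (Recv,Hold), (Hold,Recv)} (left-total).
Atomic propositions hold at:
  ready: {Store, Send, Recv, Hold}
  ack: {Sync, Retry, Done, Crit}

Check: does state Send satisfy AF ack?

AF ack: least fixpoint, start Z0 = {Sync, Retry, Done, Crit}, add states with every successor in Z. Already a fixed point.
Sat(AF ack) = {Sync, Retry, Done, Crit}
Send ∉ Sat(AF ack) = {Sync, Retry, Done, Crit}, so the formula does not hold at Send.

No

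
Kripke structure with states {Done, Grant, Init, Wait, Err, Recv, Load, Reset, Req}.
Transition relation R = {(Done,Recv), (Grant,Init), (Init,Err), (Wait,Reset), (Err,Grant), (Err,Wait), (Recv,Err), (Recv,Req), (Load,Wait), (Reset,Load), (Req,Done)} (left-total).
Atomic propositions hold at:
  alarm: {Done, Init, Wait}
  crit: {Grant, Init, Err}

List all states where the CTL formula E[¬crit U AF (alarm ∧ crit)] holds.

{Grant, Init}

Sat(¬crit) = {Done, Wait, Recv, Load, Reset, Req}
Sat(alarm ∧ crit) = {Init}
AF (alarm ∧ crit): least fixpoint, start Z0 = {Init}, add states with every successor in Z. Z1 = {Grant, Init}; fixed.
Sat(AF (alarm ∧ crit)) = {Grant, Init}
E[¬crit U AF (alarm ∧ crit)]: least fixpoint, start Z0 = Sat(AF (alarm ∧ crit)) = {Grant, Init}, add states in Sat(¬crit) with some successor in Z. Already a fixed point.
Sat(E[¬crit U AF (alarm ∧ crit)]) = {Grant, Init}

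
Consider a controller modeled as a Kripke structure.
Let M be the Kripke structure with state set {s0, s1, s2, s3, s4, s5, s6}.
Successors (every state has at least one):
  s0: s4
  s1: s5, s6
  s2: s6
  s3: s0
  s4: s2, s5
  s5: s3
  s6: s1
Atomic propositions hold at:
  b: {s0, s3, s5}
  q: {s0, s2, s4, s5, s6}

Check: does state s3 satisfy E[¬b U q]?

No

Sat(¬b) = {s1, s2, s4, s6}
E[¬b U q]: least fixpoint, start Z0 = Sat(q) = {s0, s2, s4, s5, s6}, add states in Sat(¬b) with some successor in Z. Z1 = {s0, s1, s2, s4, s5, s6}; fixed.
Sat(E[¬b U q]) = {s0, s1, s2, s4, s5, s6}
s3 ∉ Sat(E[¬b U q]) = {s0, s1, s2, s4, s5, s6}, so the formula does not hold at s3.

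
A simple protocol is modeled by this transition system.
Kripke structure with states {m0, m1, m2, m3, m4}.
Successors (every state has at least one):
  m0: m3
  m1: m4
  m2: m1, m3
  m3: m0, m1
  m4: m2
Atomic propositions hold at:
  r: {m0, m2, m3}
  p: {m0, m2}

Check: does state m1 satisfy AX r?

Sat(AX r) = {s : every successor in {m0, m2, m3}} = {m0, m4}
m1 ∉ Sat(AX r) = {m0, m4}, so the formula does not hold at m1.

No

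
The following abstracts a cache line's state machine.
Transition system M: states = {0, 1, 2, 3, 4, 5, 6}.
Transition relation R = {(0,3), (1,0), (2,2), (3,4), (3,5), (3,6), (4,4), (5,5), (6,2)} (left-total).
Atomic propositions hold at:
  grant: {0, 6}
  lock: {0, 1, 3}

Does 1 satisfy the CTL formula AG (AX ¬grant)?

No

Sat(¬grant) = {1, 2, 3, 4, 5}
Sat(AX ¬grant) = {s : every successor in {1, 2, 3, 4, 5}} = {0, 2, 4, 5, 6}
AG (AX ¬grant): greatest fixpoint, start Z0 = {0, 2, 4, 5, 6}, keep only states in Sat with every successor in Z. Z1 = {2, 4, 5, 6}; fixed.
Sat(AG (AX ¬grant)) = {2, 4, 5, 6}
1 ∉ Sat(AG (AX ¬grant)) = {2, 4, 5, 6}, so the formula does not hold at 1.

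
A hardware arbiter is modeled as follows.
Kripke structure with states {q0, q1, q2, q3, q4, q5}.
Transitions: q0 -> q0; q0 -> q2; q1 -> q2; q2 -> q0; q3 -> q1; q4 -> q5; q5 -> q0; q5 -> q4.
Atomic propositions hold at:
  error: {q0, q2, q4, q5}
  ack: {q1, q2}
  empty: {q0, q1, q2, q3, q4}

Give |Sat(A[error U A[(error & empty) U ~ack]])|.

Sat(error & empty) = {q0, q2, q4}
Sat(~ack) = {q0, q3, q4, q5}
A[(error & empty) U ~ack]: least fixpoint, start Z0 = Sat(~ack) = {q0, q3, q4, q5}, add states in Sat(error & empty) with every successor in Z. Z1 = {q0, q2, q3, q4, q5}; fixed.
Sat(A[(error & empty) U ~ack]) = {q0, q2, q3, q4, q5}
A[error U A[(error & empty) U ~ack]]: least fixpoint, start Z0 = Sat(A[(error & empty) U ~ack]) = {q0, q2, q3, q4, q5}, add states in Sat(error) with every successor in Z. Already a fixed point.
Sat(A[error U A[(error & empty) U ~ack]]) = {q0, q2, q3, q4, q5}
|Sat(A[error U A[(error & empty) U ~ack]])| = |{q0, q2, q3, q4, q5}| = 5.

5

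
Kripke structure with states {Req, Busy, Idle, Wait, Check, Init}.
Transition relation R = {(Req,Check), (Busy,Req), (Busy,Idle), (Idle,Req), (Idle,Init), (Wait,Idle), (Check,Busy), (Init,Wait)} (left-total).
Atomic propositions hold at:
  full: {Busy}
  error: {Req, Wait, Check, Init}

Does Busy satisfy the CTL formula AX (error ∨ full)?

Sat(error ∨ full) = {Req, Busy, Wait, Check, Init}
Sat(AX (error ∨ full)) = {s : every successor in {Req, Busy, Wait, Check, Init}} = {Req, Idle, Check, Init}
Busy ∉ Sat(AX (error ∨ full)) = {Req, Idle, Check, Init}, so the formula does not hold at Busy.

No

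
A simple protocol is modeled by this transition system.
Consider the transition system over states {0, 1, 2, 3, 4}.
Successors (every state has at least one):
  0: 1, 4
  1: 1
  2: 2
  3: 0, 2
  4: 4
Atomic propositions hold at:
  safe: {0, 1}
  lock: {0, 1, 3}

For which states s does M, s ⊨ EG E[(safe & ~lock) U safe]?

Sat(~lock) = {2, 4}
Sat(safe & ~lock) = ∅
E[(safe & ~lock) U safe]: least fixpoint, start Z0 = Sat(safe) = {0, 1}, add states in Sat(safe & ~lock) with some successor in Z. Already a fixed point.
Sat(E[(safe & ~lock) U safe]) = {0, 1}
EG E[(safe & ~lock) U safe]: greatest fixpoint, start Z0 = {0, 1}, keep only states in Sat with some successor in Z. Already a fixed point.
Sat(EG E[(safe & ~lock) U safe]) = {0, 1}

{0, 1}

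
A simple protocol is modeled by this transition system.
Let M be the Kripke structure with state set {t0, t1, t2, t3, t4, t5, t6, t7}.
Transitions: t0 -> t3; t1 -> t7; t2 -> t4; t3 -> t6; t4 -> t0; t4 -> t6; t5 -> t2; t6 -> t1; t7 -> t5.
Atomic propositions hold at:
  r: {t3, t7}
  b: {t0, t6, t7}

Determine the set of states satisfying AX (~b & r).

{t0}

Sat(~b) = {t1, t2, t3, t4, t5}
Sat(~b & r) = {t3}
Sat(AX (~b & r)) = {s : every successor in {t3}} = {t0}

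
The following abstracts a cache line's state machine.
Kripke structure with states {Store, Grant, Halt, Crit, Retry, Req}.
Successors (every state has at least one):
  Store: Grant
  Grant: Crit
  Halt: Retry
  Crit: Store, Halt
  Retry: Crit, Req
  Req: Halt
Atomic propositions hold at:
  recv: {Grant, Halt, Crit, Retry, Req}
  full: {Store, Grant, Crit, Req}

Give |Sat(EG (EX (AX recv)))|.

Sat(AX recv) = {s : every successor in {Grant, Halt, Crit, Retry, Req}} = {Store, Grant, Halt, Retry, Req}
Sat(EX (AX recv)) = {s : some successor in {Store, Grant, Halt, Retry, Req}} = {Store, Halt, Crit, Retry, Req}
EG (EX (AX recv)): greatest fixpoint, start Z0 = {Store, Halt, Crit, Retry, Req}, keep only states in Sat with some successor in Z. Z1 = {Halt, Crit, Retry, Req}; fixed.
Sat(EG (EX (AX recv))) = {Halt, Crit, Retry, Req}
|Sat(EG (EX (AX recv)))| = |{Halt, Crit, Retry, Req}| = 4.

4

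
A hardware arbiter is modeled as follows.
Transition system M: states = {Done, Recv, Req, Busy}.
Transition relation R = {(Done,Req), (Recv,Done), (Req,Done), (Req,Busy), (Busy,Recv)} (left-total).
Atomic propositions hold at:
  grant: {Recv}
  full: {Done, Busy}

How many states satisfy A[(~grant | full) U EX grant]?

Sat(~grant) = {Done, Req, Busy}
Sat(~grant | full) = {Done, Req, Busy}
Sat(EX grant) = {s : some successor in {Recv}} = {Busy}
A[(~grant | full) U EX grant]: least fixpoint, start Z0 = Sat(EX grant) = {Busy}, add states in Sat(~grant | full) with every successor in Z. Already a fixed point.
Sat(A[(~grant | full) U EX grant]) = {Busy}
|Sat(A[(~grant | full) U EX grant])| = |{Busy}| = 1.

1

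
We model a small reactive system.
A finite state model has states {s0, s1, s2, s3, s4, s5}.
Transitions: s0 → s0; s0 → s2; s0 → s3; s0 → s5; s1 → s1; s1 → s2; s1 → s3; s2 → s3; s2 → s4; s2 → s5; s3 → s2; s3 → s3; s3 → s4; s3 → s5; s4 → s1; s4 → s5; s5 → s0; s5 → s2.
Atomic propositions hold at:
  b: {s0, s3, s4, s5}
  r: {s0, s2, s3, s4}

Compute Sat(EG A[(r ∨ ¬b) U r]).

Sat(¬b) = {s1, s2}
Sat(r ∨ ¬b) = {s0, s1, s2, s3, s4}
A[(r ∨ ¬b) U r]: least fixpoint, start Z0 = Sat(r) = {s0, s2, s3, s4}, add states in Sat(r ∨ ¬b) with every successor in Z. Already a fixed point.
Sat(A[(r ∨ ¬b) U r]) = {s0, s2, s3, s4}
EG A[(r ∨ ¬b) U r]: greatest fixpoint, start Z0 = {s0, s2, s3, s4}, keep only states in Sat with some successor in Z. Z1 = {s0, s2, s3}; fixed.
Sat(EG A[(r ∨ ¬b) U r]) = {s0, s2, s3}

{s0, s2, s3}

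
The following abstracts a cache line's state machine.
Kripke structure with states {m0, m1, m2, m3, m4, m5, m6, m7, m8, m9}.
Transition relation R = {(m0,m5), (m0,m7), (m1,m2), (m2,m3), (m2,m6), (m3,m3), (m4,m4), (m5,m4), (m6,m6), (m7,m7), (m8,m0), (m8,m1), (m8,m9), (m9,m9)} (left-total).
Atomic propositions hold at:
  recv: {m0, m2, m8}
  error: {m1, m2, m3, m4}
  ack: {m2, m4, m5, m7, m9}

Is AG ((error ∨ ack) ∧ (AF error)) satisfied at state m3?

Yes

Sat(error ∨ ack) = {m1, m2, m3, m4, m5, m7, m9}
AF error: least fixpoint, start Z0 = {m1, m2, m3, m4}, add states with every successor in Z. Z1 = {m1, m2, m3, m4, m5}; fixed.
Sat(AF error) = {m1, m2, m3, m4, m5}
Sat((error ∨ ack) ∧ (AF error)) = {m1, m2, m3, m4, m5}
AG ((error ∨ ack) ∧ (AF error)): greatest fixpoint, start Z0 = {m1, m2, m3, m4, m5}, keep only states in Sat with every successor in Z. Z1 = {m1, m3, m4, m5}; Z2 = {m3, m4, m5}; fixed.
Sat(AG ((error ∨ ack) ∧ (AF error))) = {m3, m4, m5}
m3 ∈ Sat(AG ((error ∨ ack) ∧ (AF error))) = {m3, m4, m5}, so the formula holds at m3.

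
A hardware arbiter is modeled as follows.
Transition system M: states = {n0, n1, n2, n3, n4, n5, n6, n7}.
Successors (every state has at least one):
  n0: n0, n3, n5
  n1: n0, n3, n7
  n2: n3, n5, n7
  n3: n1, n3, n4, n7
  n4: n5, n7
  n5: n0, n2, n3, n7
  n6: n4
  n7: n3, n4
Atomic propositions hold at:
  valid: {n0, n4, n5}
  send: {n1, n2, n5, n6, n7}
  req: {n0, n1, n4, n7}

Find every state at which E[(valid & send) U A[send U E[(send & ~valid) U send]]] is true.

Sat(valid & send) = {n5}
Sat(~valid) = {n1, n2, n3, n6, n7}
Sat(send & ~valid) = {n1, n2, n6, n7}
E[(send & ~valid) U send]: least fixpoint, start Z0 = Sat(send) = {n1, n2, n5, n6, n7}, add states in Sat(send & ~valid) with some successor in Z. Already a fixed point.
Sat(E[(send & ~valid) U send]) = {n1, n2, n5, n6, n7}
A[send U E[(send & ~valid) U send]]: least fixpoint, start Z0 = Sat(E[(send & ~valid) U send]) = {n1, n2, n5, n6, n7}, add states in Sat(send) with every successor in Z. Already a fixed point.
Sat(A[send U E[(send & ~valid) U send]]) = {n1, n2, n5, n6, n7}
E[(valid & send) U A[send U E[(send & ~valid) U send]]]: least fixpoint, start Z0 = Sat(A[send U E[(send & ~valid) U send]]) = {n1, n2, n5, n6, n7}, add states in Sat(valid & send) with some successor in Z. Already a fixed point.
Sat(E[(valid & send) U A[send U E[(send & ~valid) U send]]]) = {n1, n2, n5, n6, n7}

{n1, n2, n5, n6, n7}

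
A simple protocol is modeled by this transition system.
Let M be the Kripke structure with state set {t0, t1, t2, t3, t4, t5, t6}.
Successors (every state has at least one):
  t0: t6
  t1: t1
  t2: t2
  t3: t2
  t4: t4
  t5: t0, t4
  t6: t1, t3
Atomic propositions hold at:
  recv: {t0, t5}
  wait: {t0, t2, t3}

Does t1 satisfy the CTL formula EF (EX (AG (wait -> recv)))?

Sat(wait -> recv) = {t0, t1, t4, t5, t6}
AG (wait -> recv): greatest fixpoint, start Z0 = {t0, t1, t4, t5, t6}, keep only states in Sat with every successor in Z. Z1 = {t0, t1, t4, t5}; Z2 = {t1, t4, t5}; Z3 = {t1, t4}; fixed.
Sat(AG (wait -> recv)) = {t1, t4}
Sat(EX (AG (wait -> recv))) = {s : some successor in {t1, t4}} = {t1, t4, t5, t6}
EF (EX (AG (wait -> recv))): least fixpoint, start Z0 = {t1, t4, t5, t6}, add states with some successor in Z. Z1 = {t0, t1, t4, t5, t6}; fixed.
Sat(EF (EX (AG (wait -> recv)))) = {t0, t1, t4, t5, t6}
t1 ∈ Sat(EF (EX (AG (wait -> recv)))) = {t0, t1, t4, t5, t6}, so the formula holds at t1.

Yes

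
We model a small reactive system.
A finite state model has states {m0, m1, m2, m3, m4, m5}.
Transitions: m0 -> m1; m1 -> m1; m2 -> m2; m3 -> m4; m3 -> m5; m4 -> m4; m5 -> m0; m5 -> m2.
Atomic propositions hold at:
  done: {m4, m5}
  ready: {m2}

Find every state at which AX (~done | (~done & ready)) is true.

{m0, m1, m2, m5}

Sat(~done) = {m0, m1, m2, m3}
Sat(~done & ready) = {m2}
Sat(~done | (~done & ready)) = {m0, m1, m2, m3}
Sat(AX (~done | (~done & ready))) = {s : every successor in {m0, m1, m2, m3}} = {m0, m1, m2, m5}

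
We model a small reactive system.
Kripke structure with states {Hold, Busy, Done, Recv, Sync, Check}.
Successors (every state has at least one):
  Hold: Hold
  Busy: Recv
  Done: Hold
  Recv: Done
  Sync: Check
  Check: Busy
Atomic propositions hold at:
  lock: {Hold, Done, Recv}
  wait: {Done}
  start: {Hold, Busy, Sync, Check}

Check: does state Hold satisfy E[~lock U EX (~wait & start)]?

Sat(~lock) = {Busy, Sync, Check}
Sat(~wait) = {Hold, Busy, Recv, Sync, Check}
Sat(~wait & start) = {Hold, Busy, Sync, Check}
Sat(EX (~wait & start)) = {s : some successor in {Hold, Busy, Sync, Check}} = {Hold, Done, Sync, Check}
E[~lock U EX (~wait & start)]: least fixpoint, start Z0 = Sat(EX (~wait & start)) = {Hold, Done, Sync, Check}, add states in Sat(~lock) with some successor in Z. Already a fixed point.
Sat(E[~lock U EX (~wait & start)]) = {Hold, Done, Sync, Check}
Hold ∈ Sat(E[~lock U EX (~wait & start)]) = {Hold, Done, Sync, Check}, so the formula holds at Hold.

Yes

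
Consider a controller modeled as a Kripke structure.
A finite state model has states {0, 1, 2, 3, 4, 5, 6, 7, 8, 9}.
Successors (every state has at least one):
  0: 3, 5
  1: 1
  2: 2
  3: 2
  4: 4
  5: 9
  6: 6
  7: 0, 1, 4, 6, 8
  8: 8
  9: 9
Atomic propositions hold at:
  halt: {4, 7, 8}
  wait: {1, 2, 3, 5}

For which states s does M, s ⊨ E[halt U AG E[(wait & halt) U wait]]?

Sat(wait & halt) = ∅
E[(wait & halt) U wait]: least fixpoint, start Z0 = Sat(wait) = {1, 2, 3, 5}, add states in Sat(wait & halt) with some successor in Z. Already a fixed point.
Sat(E[(wait & halt) U wait]) = {1, 2, 3, 5}
AG E[(wait & halt) U wait]: greatest fixpoint, start Z0 = {1, 2, 3, 5}, keep only states in Sat with every successor in Z. Z1 = {1, 2, 3}; fixed.
Sat(AG E[(wait & halt) U wait]) = {1, 2, 3}
E[halt U AG E[(wait & halt) U wait]]: least fixpoint, start Z0 = Sat(AG E[(wait & halt) U wait]) = {1, 2, 3}, add states in Sat(halt) with some successor in Z. Z1 = {1, 2, 3, 7}; fixed.
Sat(E[halt U AG E[(wait & halt) U wait]]) = {1, 2, 3, 7}

{1, 2, 3, 7}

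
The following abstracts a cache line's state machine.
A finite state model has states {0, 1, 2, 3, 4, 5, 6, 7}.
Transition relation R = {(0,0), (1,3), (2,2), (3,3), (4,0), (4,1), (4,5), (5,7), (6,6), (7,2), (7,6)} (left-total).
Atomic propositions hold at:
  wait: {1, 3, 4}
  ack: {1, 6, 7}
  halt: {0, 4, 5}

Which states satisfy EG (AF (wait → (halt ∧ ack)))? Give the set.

Sat(halt ∧ ack) = ∅
Sat(wait → (halt ∧ ack)) = {0, 2, 5, 6, 7}
AF (wait → (halt ∧ ack)): least fixpoint, start Z0 = {0, 2, 5, 6, 7}, add states with every successor in Z. Already a fixed point.
Sat(AF (wait → (halt ∧ ack))) = {0, 2, 5, 6, 7}
EG (AF (wait → (halt ∧ ack))): greatest fixpoint, start Z0 = {0, 2, 5, 6, 7}, keep only states in Sat with some successor in Z. Already a fixed point.
Sat(EG (AF (wait → (halt ∧ ack)))) = {0, 2, 5, 6, 7}

{0, 2, 5, 6, 7}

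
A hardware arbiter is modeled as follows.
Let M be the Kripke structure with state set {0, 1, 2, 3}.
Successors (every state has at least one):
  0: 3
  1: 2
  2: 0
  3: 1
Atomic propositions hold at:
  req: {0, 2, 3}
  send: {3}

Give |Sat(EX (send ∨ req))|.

Sat(send ∨ req) = {0, 2, 3}
Sat(EX (send ∨ req)) = {s : some successor in {0, 2, 3}} = {0, 1, 2}
|Sat(EX (send ∨ req))| = |{0, 1, 2}| = 3.

3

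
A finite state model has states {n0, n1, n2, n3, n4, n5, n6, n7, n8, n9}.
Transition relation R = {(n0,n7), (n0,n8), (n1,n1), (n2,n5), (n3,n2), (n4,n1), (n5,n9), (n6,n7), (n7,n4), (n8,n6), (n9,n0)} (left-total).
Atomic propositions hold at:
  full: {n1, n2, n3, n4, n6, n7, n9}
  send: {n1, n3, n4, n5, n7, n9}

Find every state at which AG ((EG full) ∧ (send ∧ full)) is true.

EG full: greatest fixpoint, start Z0 = {n1, n2, n3, n4, n6, n7, n9}, keep only states in Sat with some successor in Z. Z1 = {n1, n3, n4, n6, n7}; Z2 = {n1, n4, n6, n7}; fixed.
Sat(EG full) = {n1, n4, n6, n7}
Sat(send ∧ full) = {n1, n3, n4, n7, n9}
Sat((EG full) ∧ (send ∧ full)) = {n1, n4, n7}
AG ((EG full) ∧ (send ∧ full)): greatest fixpoint, start Z0 = {n1, n4, n7}, keep only states in Sat with every successor in Z. Already a fixed point.
Sat(AG ((EG full) ∧ (send ∧ full))) = {n1, n4, n7}

{n1, n4, n7}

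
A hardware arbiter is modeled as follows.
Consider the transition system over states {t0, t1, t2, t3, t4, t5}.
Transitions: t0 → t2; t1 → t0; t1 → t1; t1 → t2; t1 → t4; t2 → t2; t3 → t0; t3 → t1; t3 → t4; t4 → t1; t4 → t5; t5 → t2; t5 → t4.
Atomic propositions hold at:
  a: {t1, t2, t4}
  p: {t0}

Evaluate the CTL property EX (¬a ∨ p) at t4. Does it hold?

Yes

Sat(¬a) = {t0, t3, t5}
Sat(¬a ∨ p) = {t0, t3, t5}
Sat(EX (¬a ∨ p)) = {s : some successor in {t0, t3, t5}} = {t1, t3, t4}
t4 ∈ Sat(EX (¬a ∨ p)) = {t1, t3, t4}, so the formula holds at t4.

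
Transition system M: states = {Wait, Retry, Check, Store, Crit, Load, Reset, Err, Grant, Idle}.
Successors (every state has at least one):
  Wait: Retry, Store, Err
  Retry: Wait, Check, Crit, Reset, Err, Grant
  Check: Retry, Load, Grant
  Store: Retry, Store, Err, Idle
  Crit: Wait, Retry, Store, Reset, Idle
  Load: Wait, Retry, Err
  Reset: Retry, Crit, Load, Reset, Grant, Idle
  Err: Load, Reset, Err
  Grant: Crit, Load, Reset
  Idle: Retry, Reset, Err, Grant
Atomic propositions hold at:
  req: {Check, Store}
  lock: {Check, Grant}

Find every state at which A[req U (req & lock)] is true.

Sat(req & lock) = {Check}
A[req U (req & lock)]: least fixpoint, start Z0 = Sat((req & lock)) = {Check}, add states in Sat(req) with every successor in Z. Already a fixed point.
Sat(A[req U (req & lock)]) = {Check}

{Check}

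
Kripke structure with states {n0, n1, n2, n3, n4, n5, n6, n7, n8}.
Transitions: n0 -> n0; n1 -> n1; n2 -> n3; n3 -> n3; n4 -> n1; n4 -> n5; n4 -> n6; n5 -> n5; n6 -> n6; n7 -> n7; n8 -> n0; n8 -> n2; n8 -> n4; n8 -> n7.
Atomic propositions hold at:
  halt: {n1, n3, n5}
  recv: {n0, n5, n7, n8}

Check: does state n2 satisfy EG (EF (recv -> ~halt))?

Yes

Sat(~halt) = {n0, n2, n4, n6, n7, n8}
Sat(recv -> ~halt) = {n0, n1, n2, n3, n4, n6, n7, n8}
EF (recv -> ~halt): least fixpoint, start Z0 = {n0, n1, n2, n3, n4, n6, n7, n8}, add states with some successor in Z. Already a fixed point.
Sat(EF (recv -> ~halt)) = {n0, n1, n2, n3, n4, n6, n7, n8}
EG (EF (recv -> ~halt)): greatest fixpoint, start Z0 = {n0, n1, n2, n3, n4, n6, n7, n8}, keep only states in Sat with some successor in Z. Already a fixed point.
Sat(EG (EF (recv -> ~halt))) = {n0, n1, n2, n3, n4, n6, n7, n8}
n2 ∈ Sat(EG (EF (recv -> ~halt))) = {n0, n1, n2, n3, n4, n6, n7, n8}, so the formula holds at n2.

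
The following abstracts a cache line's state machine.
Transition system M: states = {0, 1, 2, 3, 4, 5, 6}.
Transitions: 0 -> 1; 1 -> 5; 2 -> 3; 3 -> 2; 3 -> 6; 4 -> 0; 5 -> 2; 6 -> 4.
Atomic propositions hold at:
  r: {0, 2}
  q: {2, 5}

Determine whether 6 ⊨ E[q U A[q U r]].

A[q U r]: least fixpoint, start Z0 = Sat(r) = {0, 2}, add states in Sat(q) with every successor in Z. Z1 = {0, 2, 5}; fixed.
Sat(A[q U r]) = {0, 2, 5}
E[q U A[q U r]]: least fixpoint, start Z0 = Sat(A[q U r]) = {0, 2, 5}, add states in Sat(q) with some successor in Z. Already a fixed point.
Sat(E[q U A[q U r]]) = {0, 2, 5}
6 ∉ Sat(E[q U A[q U r]]) = {0, 2, 5}, so the formula does not hold at 6.

No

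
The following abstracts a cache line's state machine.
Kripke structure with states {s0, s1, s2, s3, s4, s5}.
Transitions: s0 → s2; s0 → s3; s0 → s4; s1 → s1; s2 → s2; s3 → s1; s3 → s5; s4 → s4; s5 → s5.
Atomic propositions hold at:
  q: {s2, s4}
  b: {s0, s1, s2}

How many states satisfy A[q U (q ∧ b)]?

Sat(q ∧ b) = {s2}
A[q U (q ∧ b)]: least fixpoint, start Z0 = Sat((q ∧ b)) = {s2}, add states in Sat(q) with every successor in Z. Already a fixed point.
Sat(A[q U (q ∧ b)]) = {s2}
|Sat(A[q U (q ∧ b)])| = |{s2}| = 1.

1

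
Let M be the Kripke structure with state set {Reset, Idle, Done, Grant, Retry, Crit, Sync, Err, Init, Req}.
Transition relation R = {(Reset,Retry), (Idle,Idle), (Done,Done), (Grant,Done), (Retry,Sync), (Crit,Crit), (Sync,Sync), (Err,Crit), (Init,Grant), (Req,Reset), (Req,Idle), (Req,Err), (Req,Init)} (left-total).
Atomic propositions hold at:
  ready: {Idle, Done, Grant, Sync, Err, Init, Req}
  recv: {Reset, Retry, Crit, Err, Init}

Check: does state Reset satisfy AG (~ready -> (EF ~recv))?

Yes

Sat(~ready) = {Reset, Retry, Crit}
Sat(~recv) = {Idle, Done, Grant, Sync, Req}
EF ~recv: least fixpoint, start Z0 = {Idle, Done, Grant, Sync, Req}, add states with some successor in Z. Z1 = {Idle, Done, Grant, Retry, Sync, Init, Req}; Z2 = {Reset, Idle, Done, Grant, Retry, Sync, Init, Req}; fixed.
Sat(EF ~recv) = {Reset, Idle, Done, Grant, Retry, Sync, Init, Req}
Sat(~ready -> (EF ~recv)) = {Reset, Idle, Done, Grant, Retry, Sync, Err, Init, Req}
AG (~ready -> (EF ~recv)): greatest fixpoint, start Z0 = {Reset, Idle, Done, Grant, Retry, Sync, Err, Init, Req}, keep only states in Sat with every successor in Z. Z1 = {Reset, Idle, Done, Grant, Retry, Sync, Init, Req}; Z2 = {Reset, Idle, Done, Grant, Retry, Sync, Init}; fixed.
Sat(AG (~ready -> (EF ~recv))) = {Reset, Idle, Done, Grant, Retry, Sync, Init}
Reset ∈ Sat(AG (~ready -> (EF ~recv))) = {Reset, Idle, Done, Grant, Retry, Sync, Init}, so the formula holds at Reset.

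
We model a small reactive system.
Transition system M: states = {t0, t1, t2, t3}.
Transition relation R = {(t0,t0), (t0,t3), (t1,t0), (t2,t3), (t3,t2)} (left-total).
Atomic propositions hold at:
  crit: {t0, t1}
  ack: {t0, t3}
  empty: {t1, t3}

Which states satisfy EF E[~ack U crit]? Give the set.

{t0, t1}

Sat(~ack) = {t1, t2}
E[~ack U crit]: least fixpoint, start Z0 = Sat(crit) = {t0, t1}, add states in Sat(~ack) with some successor in Z. Already a fixed point.
Sat(E[~ack U crit]) = {t0, t1}
EF E[~ack U crit]: least fixpoint, start Z0 = {t0, t1}, add states with some successor in Z. Already a fixed point.
Sat(EF E[~ack U crit]) = {t0, t1}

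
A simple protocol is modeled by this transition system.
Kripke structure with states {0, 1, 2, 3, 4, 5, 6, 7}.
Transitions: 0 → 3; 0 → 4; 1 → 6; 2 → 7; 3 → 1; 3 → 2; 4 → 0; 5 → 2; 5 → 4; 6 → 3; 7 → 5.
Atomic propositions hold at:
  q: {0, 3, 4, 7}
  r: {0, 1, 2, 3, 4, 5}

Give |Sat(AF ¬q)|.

6

Sat(¬q) = {1, 2, 5, 6}
AF ¬q: least fixpoint, start Z0 = {1, 2, 5, 6}, add states with every successor in Z. Z1 = {1, 2, 3, 5, 6, 7}; fixed.
Sat(AF ¬q) = {1, 2, 3, 5, 6, 7}
|Sat(AF ¬q)| = |{1, 2, 3, 5, 6, 7}| = 6.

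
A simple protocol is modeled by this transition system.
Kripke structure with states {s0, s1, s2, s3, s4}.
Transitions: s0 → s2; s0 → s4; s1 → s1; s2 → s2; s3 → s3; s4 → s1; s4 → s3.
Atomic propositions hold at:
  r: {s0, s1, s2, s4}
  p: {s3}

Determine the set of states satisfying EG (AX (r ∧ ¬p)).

Sat(¬p) = {s0, s1, s2, s4}
Sat(r ∧ ¬p) = {s0, s1, s2, s4}
Sat(AX (r ∧ ¬p)) = {s : every successor in {s0, s1, s2, s4}} = {s0, s1, s2}
EG (AX (r ∧ ¬p)): greatest fixpoint, start Z0 = {s0, s1, s2}, keep only states in Sat with some successor in Z. Already a fixed point.
Sat(EG (AX (r ∧ ¬p))) = {s0, s1, s2}

{s0, s1, s2}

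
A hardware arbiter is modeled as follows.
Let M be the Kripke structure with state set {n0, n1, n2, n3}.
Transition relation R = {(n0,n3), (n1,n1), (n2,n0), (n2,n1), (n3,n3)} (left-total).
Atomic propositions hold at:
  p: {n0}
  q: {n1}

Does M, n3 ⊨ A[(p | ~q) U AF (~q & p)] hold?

No

Sat(~q) = {n0, n2, n3}
Sat(p | ~q) = {n0, n2, n3}
Sat(~q & p) = {n0}
AF (~q & p): least fixpoint, start Z0 = {n0}, add states with every successor in Z. Already a fixed point.
Sat(AF (~q & p)) = {n0}
A[(p | ~q) U AF (~q & p)]: least fixpoint, start Z0 = Sat(AF (~q & p)) = {n0}, add states in Sat(p | ~q) with every successor in Z. Already a fixed point.
Sat(A[(p | ~q) U AF (~q & p)]) = {n0}
n3 ∉ Sat(A[(p | ~q) U AF (~q & p)]) = {n0}, so the formula does not hold at n3.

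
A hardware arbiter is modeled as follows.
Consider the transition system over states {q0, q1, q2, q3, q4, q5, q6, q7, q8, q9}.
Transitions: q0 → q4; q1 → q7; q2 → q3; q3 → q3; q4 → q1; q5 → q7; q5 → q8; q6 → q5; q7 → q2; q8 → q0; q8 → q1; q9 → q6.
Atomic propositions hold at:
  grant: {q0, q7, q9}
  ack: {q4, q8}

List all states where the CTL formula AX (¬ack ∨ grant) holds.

{q1, q2, q3, q4, q6, q7, q8, q9}

Sat(¬ack) = {q0, q1, q2, q3, q5, q6, q7, q9}
Sat(¬ack ∨ grant) = {q0, q1, q2, q3, q5, q6, q7, q9}
Sat(AX (¬ack ∨ grant)) = {s : every successor in {q0, q1, q2, q3, q5, q6, q7, q9}} = {q1, q2, q3, q4, q6, q7, q8, q9}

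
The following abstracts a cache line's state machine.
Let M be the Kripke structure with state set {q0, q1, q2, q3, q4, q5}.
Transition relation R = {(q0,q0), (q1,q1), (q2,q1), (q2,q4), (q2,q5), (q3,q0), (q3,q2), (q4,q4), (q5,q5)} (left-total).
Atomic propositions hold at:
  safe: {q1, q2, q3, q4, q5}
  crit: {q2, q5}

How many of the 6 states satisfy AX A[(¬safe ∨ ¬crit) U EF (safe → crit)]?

3

Sat(¬safe) = {q0}
Sat(¬crit) = {q0, q1, q3, q4}
Sat(¬safe ∨ ¬crit) = {q0, q1, q3, q4}
Sat(safe → crit) = {q0, q2, q5}
EF (safe → crit): least fixpoint, start Z0 = {q0, q2, q5}, add states with some successor in Z. Z1 = {q0, q2, q3, q5}; fixed.
Sat(EF (safe → crit)) = {q0, q2, q3, q5}
A[(¬safe ∨ ¬crit) U EF (safe → crit)]: least fixpoint, start Z0 = Sat(EF (safe → crit)) = {q0, q2, q3, q5}, add states in Sat(¬safe ∨ ¬crit) with every successor in Z. Already a fixed point.
Sat(A[(¬safe ∨ ¬crit) U EF (safe → crit)]) = {q0, q2, q3, q5}
Sat(AX A[(¬safe ∨ ¬crit) U EF (safe → crit)]) = {s : every successor in {q0, q2, q3, q5}} = {q0, q3, q5}
|Sat(AX A[(¬safe ∨ ¬crit) U EF (safe → crit)])| = |{q0, q3, q5}| = 3.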